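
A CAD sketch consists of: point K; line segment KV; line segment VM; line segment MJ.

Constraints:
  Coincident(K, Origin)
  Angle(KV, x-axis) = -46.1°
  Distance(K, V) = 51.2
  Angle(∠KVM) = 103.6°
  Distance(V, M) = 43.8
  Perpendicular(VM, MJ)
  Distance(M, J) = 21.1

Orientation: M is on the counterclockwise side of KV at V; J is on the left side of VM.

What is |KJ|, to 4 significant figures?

62.77

∠KVM = 103.6°, so VM runs at -46.1° + (180° − 103.6°) = 30.30° from the x-axis; with |VM| = 43.8, M = V + 43.8·(cos 30.30°, sin 30.30°) = (73.32, -14.79). VM ⟂ MJ; with |MJ| = 21.1 on the left of VM, J = M + 21.1·(-0.5045, 0.8634) = (62.67, 3.424). Then |KJ| = |J − K| = 62.77.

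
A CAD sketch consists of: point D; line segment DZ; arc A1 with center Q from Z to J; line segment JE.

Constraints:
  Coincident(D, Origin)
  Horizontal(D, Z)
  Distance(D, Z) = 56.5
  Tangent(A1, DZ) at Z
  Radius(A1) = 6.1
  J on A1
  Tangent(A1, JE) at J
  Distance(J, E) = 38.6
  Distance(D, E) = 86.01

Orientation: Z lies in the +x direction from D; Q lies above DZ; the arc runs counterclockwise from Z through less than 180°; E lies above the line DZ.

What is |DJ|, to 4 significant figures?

62.30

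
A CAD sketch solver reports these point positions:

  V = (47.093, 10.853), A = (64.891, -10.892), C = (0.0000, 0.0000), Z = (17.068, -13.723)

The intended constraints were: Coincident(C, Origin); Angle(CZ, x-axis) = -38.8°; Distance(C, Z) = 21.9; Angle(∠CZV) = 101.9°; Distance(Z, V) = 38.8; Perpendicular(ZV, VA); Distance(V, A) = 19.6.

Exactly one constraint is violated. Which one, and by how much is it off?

Distance(V, A) = 19.6 — off by 8.50.

C = (0.00, 0.00) ✓; CZ at -38.80° ✓; |CZ| = 21.90 ✓; ∠CZV = 101.9° ✓; |ZV| = 38.80 ✓; ∠(ZV, VA) = 90.00° ✓; |VA| = 28.10 ✗.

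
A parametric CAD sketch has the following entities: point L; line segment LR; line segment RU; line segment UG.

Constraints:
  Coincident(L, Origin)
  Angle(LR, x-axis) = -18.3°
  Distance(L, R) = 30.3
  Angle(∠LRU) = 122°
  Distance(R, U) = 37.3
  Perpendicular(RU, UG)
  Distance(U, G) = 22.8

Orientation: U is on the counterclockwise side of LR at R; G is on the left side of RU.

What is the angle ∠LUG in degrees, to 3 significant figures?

64.3°

L is at the origin; LR runs at -18.3° with length 30.3, so R = 30.3·(cos -18.3°, sin -18.3°) = (28.8, -9.51). ∠LRU = 122.0°, so RU runs at -18.3° + (180° − 122.0°) = 39.7° from the x-axis; with |RU| = 37.3, U = R + 37.3·(cos 39.7°, sin 39.7°) = (57.5, 14.3). RU is perpendicular to UG; with |UG| = 22.8 on the left of RU, G = U + 22.8·(-0.639, 0.769) = (42.9, 31.9). Then cos ∠LUG = UL·UG / (|UL||UG|), giving 64.3°.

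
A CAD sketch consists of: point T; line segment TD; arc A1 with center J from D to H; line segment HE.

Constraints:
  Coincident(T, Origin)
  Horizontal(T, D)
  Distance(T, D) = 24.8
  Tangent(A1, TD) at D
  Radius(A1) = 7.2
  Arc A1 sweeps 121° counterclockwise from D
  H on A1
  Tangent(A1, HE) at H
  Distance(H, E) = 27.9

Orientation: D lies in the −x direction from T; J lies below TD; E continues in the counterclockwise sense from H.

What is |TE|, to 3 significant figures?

38.6

T is at the origin; T and D share the same y with |TD| = 24.8 and D on the −x side, so D = (-24.8, 0.00). The tangent condition forces JD to be normal to TD, so J = D + (0, -7.2) = (-24.8, -7.20). On A1, D sits at bearing 90° from J; a 121° counterclockwise sweep puts H at bearing 211°, so H = J + 7.2·(cos 211°, sin 211°) = (-31.0, -10.9). Tangency of A1 to HE means the radius JH is perpendicular to HE, so HE runs along (−sin 211°, cos 211°); with |HE| = 27.9, E = (-16.6, -34.8). Then |TE| = |E − T| = 38.6.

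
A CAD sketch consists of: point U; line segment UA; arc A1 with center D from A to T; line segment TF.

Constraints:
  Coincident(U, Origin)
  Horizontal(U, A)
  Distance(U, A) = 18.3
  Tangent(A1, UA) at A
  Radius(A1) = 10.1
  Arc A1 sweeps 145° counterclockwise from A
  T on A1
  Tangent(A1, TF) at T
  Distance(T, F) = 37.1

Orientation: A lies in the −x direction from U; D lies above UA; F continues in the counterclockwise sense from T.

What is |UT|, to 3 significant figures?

22.2

The tangent condition forces DA to be normal to UA, so D = A + (0, 10.1) = (-18.3, 10.1). On A1, A sits at bearing -90° from D; a 145° counterclockwise sweep puts T at bearing 55°, so T = D + 10.1·(cos 55°, sin 55°) = (-12.5, 18.4). Then |UT| = |T − U| = 22.2.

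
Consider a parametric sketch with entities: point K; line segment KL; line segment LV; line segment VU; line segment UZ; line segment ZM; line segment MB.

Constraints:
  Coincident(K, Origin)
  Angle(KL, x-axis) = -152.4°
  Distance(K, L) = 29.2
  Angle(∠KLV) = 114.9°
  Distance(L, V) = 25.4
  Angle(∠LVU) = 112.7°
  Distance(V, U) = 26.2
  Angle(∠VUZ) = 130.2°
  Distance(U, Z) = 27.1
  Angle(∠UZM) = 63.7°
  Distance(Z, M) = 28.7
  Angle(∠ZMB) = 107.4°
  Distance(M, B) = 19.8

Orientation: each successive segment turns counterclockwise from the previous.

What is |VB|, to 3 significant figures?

12.0

K is at the origin; KL runs at -152.4° with length 29.2, so L = (-25.9, -13.5). ∠KLV = 114.9° gives LV at -87.3° from the x-axis; with |LV| = 25.4, V = (-24.7, -38.9). ∠LVU = 112.7° gives VU at -20.0° from the x-axis; with |VU| = 26.2, U = (-0.0607, -47.9). ∠VUZ = 130.2° gives UZ at 29.8° from the x-axis; with |UZ| = 27.1, Z = (23.5, -34.4). ∠UZM = 63.7° gives ZM at 146° from the x-axis; with |ZM| = 28.7, M = (-0.366, -18.4). ∠ZMB = 107.4° gives MB at -141° from the x-axis; with |MB| = 19.8, B = (-15.8, -30.8). Then |VB| = |B − V| = 12.0.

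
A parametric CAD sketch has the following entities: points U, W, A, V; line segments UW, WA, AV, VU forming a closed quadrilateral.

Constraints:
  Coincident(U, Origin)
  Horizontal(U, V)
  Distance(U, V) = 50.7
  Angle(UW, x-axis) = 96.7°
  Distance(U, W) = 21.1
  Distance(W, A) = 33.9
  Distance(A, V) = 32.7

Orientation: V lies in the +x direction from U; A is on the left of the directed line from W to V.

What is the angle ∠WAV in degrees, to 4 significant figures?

118.2°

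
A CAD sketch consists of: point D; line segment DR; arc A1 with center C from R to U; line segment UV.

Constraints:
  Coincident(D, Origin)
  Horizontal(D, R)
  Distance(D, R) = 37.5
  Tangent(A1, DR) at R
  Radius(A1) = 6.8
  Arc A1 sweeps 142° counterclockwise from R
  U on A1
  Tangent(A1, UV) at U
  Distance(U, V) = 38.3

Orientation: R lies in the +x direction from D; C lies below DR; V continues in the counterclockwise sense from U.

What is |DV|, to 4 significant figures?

72.86

D is at the origin; D and R share the same y with |DR| = 37.5 and R on the +x side, so R = (37.50, 0.000). The tangent condition forces CR to be normal to DR, so C = R + (0, -6.8) = (37.50, -6.800). On A1, R sits at bearing 90° from C; a 142° counterclockwise sweep puts U at bearing 232°, so U = C + 6.8·(cos 232°, sin 232°) = (33.31, -12.16). A1 meets UV tangentially, so CU is at right angles to UV, so UV runs along (−sin 232°, cos 232°); with |UV| = 38.3, V = (63.49, -35.74). Then |DV| = |V − D| = 72.86.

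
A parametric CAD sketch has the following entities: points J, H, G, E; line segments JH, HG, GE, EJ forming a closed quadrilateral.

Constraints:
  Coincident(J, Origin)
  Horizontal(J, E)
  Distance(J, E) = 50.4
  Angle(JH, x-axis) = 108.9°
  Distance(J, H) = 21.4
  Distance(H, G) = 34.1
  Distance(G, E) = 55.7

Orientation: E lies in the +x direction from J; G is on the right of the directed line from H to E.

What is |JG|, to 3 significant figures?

14.2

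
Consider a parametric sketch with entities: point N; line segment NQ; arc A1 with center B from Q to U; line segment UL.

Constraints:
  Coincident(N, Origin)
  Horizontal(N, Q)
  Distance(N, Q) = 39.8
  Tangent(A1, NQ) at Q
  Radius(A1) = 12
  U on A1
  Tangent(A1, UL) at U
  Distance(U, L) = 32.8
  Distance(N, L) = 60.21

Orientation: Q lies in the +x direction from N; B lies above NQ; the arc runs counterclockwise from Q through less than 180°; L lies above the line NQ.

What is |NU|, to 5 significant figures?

53.508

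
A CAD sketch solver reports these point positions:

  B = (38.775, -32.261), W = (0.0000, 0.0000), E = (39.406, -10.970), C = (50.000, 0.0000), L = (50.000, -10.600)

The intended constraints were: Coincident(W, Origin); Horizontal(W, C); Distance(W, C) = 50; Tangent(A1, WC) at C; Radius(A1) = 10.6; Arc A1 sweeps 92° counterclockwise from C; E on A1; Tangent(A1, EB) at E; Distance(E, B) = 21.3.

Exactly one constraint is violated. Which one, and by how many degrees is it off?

Tangent(A1, EB) at E — off by 3.70°.

W = (0.00, 0.00) ✓; W.y = 0.00, C.y = 0.00 ✓; |WC| = 50.00 ✓; ∠(LC, CW) = 90.00° ✓; |LC| = 10.60 ✓; bearing(L→E) − bearing(L→C) = 92.00° ✓; |LE| = 10.60 ✓; ∠(LE, EB) = 93.70° ✗; |EB| = 21.30 ✓.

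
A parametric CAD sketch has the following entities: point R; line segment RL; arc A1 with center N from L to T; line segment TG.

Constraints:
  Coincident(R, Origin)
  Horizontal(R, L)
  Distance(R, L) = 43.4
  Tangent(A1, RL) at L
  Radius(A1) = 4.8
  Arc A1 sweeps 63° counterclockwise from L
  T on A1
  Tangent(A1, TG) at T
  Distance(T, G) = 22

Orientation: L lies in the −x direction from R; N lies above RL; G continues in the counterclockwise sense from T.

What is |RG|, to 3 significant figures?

36.6

On A1, L sits at bearing -90° from N; a 63° counterclockwise sweep puts T at bearing -27°, so T = N + 4.8·(cos -27°, sin -27°) = (-39.1, 2.62). The tangent condition forces NT to be normal to TG, so TG runs along (−sin -27°, cos -27°); with |TG| = 22.0, G = (-29.1, 22.2). Then |RG| = |G − R| = 36.6.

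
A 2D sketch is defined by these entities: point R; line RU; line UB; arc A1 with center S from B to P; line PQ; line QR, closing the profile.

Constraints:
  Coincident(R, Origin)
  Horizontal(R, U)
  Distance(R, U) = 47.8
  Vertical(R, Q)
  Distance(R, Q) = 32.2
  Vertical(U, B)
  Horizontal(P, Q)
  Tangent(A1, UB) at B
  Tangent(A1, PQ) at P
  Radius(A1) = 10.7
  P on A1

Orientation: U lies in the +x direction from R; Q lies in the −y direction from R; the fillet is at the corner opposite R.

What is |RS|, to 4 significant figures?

42.88

R is at the origin; R and U share the same y with |RU| = 47.8 and U on the +x side, so U = (47.80, 0.000). RQ is vertical with |RQ| = 32.2 and Q on the −y side, so Q = (0.000, -32.20). The virtual corner opposite R is at (47.80, -32.20). Tangency of A1 to UB means the radius SB is perpendicular to UB and A1 meets PQ tangentially, so SP is at right angles to PQ, with radius 10.7, so the center S sits 10.7 in from both sides at S = (37.10, -21.50). Then |RS| = |S − R| = 42.88.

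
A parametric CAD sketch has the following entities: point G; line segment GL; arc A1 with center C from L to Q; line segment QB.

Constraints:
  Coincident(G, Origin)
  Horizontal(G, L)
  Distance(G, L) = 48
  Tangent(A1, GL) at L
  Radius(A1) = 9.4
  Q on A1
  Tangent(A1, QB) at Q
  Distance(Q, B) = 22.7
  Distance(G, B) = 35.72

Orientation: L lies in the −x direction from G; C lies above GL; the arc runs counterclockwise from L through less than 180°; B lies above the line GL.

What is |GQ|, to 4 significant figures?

40.44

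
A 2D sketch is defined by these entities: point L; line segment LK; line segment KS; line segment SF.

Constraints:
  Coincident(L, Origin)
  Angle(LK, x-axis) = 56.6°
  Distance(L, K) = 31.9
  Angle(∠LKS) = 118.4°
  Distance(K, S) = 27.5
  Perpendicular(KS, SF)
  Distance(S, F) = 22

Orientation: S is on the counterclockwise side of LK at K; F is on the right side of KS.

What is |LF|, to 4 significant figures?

65.78

L is at the origin; LK runs at 56.6° with length 31.9, so K = 31.9·(cos 56.6°, sin 56.6°) = (17.56, 26.63). ∠LKS = 118.4°, so KS runs at 56.6° + (180° − 118.4°) = 118.2° from the x-axis; with |KS| = 27.5, S = K + 27.5·(cos 118.2°, sin 118.2°) = (4.565, 50.87). The perpendicularity gives SF at right angles to KS; with |SF| = 22.0 on the right of KS, F = S + 22.0·(0.8813, 0.4726) = (23.95, 61.26). Then |LF| = |F − L| = 65.78.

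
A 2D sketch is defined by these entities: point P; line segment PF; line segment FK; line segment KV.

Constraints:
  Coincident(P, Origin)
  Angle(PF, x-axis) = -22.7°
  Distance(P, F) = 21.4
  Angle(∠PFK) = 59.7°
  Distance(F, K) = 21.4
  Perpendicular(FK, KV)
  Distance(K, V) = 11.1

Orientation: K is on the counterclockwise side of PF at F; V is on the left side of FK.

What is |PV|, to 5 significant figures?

12.917

P is at the origin; PF runs at -22.7° with length 21.4, so F = 21.4·(cos -22.7°, sin -22.7°) = (19.742, -8.2584). ∠PFK = 59.7°, so FK runs at -22.7° + (180° − 59.7°) = 97.600° from the x-axis; with |FK| = 21.4, K = F + 21.4·(cos 97.600°, sin 97.600°) = (16.912, 12.954). FK is perpendicular to KV; with |KV| = 11.1 on the left of FK, V = K + 11.1·(-0.99122, -0.13226) = (5.9095, 11.486). Then |PV| = |V − P| = 12.917.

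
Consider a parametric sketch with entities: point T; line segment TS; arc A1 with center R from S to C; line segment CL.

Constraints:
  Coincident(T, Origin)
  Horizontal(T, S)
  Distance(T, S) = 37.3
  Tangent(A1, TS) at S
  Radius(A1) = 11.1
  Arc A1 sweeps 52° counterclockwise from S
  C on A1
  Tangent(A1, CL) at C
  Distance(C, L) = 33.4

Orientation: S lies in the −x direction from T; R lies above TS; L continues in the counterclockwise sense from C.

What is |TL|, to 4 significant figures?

31.61

T is at the origin; T and S share the same y with |TS| = 37.3 and S on the −x side, so S = (-37.30, 0.000). The tangent condition forces RS to be normal to TS, so R = S + (0, 11.1) = (-37.30, 11.10). On A1, S sits at bearing -90° from R; a 52° counterclockwise sweep puts C at bearing -38°, so C = R + 11.1·(cos -38°, sin -38°) = (-28.55, 4.266). A1 meets CL tangentially, so RC is at right angles to CL, so CL runs along (−sin -38°, cos -38°); with |CL| = 33.4, L = (-7.990, 30.59). Then |TL| = |L − T| = 31.61.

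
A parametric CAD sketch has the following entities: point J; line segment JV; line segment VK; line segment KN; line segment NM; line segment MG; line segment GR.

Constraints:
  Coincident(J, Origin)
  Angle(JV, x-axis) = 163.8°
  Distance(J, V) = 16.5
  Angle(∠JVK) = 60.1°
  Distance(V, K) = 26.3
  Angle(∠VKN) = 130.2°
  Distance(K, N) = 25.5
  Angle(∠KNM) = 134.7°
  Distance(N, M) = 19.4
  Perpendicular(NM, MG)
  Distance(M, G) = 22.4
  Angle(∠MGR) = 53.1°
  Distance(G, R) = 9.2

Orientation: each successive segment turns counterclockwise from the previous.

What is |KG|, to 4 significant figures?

37.58

∠KNM = 134.7° gives NM at 18.80° from the x-axis; with |NM| = 19.4, M = (31.57, -26.07). NM ⟂ MG, so MG runs at 108.8°; with |MG| = 22.4, G = (24.35, -4.870). Then |KG| = |G − K| = 37.58.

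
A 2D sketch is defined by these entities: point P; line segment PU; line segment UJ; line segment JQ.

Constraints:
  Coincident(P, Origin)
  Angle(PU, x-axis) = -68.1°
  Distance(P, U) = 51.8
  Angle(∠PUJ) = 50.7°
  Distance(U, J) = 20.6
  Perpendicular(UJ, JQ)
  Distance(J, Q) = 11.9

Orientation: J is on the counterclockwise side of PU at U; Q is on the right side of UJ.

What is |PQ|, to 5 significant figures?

53.399

P is at the origin; PU runs at -68.1° with length 51.8, so U = 51.8·(cos -68.1°, sin -68.1°) = (19.321, -48.062). ∠PUJ = 50.7°, so UJ runs at -68.1° + (180° − 50.7°) = 61.200° from the x-axis; with |UJ| = 20.6, J = U + 20.6·(cos 61.200°, sin 61.200°) = (29.245, -30.010). UJ ⟂ JQ; with |JQ| = 11.9 on the right of UJ, Q = J + 11.9·(0.87631, -0.48175) = (39.673, -35.743). Then |PQ| = |Q − P| = 53.399.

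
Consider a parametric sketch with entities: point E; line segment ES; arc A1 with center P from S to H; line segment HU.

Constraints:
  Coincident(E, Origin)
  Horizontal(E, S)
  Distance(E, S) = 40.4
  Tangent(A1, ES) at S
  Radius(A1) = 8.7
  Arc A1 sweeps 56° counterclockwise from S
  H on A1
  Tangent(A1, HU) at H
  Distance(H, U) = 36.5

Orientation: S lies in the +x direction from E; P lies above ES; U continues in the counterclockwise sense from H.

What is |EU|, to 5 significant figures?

76.090

E is at the origin; E and S share the same y with |ES| = 40.4 and S on the +x side, so S = (40.400, 0.0000). The tangent condition forces PS to be normal to ES, so P = S + (0, 8.7) = (40.400, 8.7000). On A1, S sits at bearing -90° from P; a 56° counterclockwise sweep puts H at bearing -34°, so H = P + 8.7·(cos -34°, sin -34°) = (47.613, 3.8350). Since A1 is tangent to HU there, PH ⟂ HU, so HU runs along (−sin -34°, cos -34°); with |HU| = 36.5, U = (68.023, 34.095). Then |EU| = |U − E| = 76.090.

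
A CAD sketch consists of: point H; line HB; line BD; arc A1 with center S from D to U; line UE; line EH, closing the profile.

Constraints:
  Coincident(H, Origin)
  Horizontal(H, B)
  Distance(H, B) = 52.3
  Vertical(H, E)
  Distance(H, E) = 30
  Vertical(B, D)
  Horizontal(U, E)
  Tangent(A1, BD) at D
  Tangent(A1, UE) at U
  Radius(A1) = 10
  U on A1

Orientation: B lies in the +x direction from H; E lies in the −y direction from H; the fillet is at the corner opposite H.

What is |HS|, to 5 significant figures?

46.790

HE is vertical with |HE| = 30.0 and E on the −y side, so E = (0.0000, -30.000). The virtual corner opposite H is at (52.300, -30.000). Tangency of A1 to BD means the radius SD is perpendicular to BD and the tangent condition forces SU to be normal to UE, with radius 10.0, so the center S sits 10.0 in from both sides at S = (42.300, -20.000). Then |HS| = |S − H| = 46.790.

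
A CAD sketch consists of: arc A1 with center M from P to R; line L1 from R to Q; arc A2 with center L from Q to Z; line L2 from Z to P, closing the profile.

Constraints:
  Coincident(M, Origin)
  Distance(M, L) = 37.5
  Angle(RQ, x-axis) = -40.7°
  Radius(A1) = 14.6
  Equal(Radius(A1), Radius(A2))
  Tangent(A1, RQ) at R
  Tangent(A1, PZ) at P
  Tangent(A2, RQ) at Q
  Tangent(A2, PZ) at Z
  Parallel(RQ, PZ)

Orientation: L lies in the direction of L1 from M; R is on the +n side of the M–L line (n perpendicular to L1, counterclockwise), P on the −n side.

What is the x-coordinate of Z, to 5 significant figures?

18.909

The slot axis is L1's direction at -40.7°, so u = (cos -40.7°, sin -40.7°) = (0.75813, -0.65210) and n = (−sin -40.7°, cos -40.7°) = (0.65210, 0.75813). M is at the origin and L lies 37.5 along u from M, so L = 37.5·u = (28.430, -24.454). Tangency of A1 to both parallel lines with radius 14.6 puts R and P at M ± 14.6·n: R = (9.5206, 11.069), P = (-9.5206, -11.069). Equal radii place Q and Z the same way about L: Q = L + 14.6·n = (37.951, -13.385), Z = L − 14.6·n = (18.909, -35.522). So Z.x = 18.909.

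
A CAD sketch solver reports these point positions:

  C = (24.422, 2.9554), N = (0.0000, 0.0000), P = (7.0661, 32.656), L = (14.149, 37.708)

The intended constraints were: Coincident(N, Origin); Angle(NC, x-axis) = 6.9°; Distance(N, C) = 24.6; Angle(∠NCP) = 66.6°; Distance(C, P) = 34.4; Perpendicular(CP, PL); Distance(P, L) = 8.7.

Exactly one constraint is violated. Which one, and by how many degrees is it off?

Perpendicular(CP, PL) — off by 5.20°.

N = (0.00, 0.00) ✓; NC at 6.900° ✓; |NC| = 24.60 ✓; ∠NCP = 66.60° ✓; |CP| = 34.40 ✓; ∠(CP, PL) = 84.80° ✗; |PL| = 8.700 ✓.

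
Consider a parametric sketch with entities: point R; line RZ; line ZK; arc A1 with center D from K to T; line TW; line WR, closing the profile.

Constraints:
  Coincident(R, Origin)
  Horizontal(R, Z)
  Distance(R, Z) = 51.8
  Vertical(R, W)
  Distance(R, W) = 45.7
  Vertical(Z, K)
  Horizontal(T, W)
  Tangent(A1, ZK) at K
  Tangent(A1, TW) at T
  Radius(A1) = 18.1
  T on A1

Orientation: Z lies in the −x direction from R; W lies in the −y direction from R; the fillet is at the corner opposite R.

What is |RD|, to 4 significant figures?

43.56

R is at the origin; R and Z share the same y with |RZ| = 51.8 and Z on the −x side, so Z = (-51.80, 0.000). RW is vertical with |RW| = 45.7 and W on the −y side, so W = (0.000, -45.70). The virtual corner opposite R is at (-51.80, -45.70). The tangent condition forces DK to be normal to ZK and tangency of A1 to TW means the radius DT is perpendicular to TW, with radius 18.1, so the center D sits 18.1 in from both sides at D = (-33.70, -27.60). Then |RD| = |D − R| = 43.56.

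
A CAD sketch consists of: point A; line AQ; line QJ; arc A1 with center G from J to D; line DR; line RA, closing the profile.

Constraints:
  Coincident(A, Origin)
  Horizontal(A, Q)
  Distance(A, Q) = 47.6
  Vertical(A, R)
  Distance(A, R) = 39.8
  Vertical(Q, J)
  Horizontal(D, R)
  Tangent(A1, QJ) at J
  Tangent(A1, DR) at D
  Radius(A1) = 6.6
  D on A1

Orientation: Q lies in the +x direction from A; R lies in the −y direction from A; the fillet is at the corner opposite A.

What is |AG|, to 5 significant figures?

52.756

A is at the origin; AQ is horizontal with |AQ| = 47.6 and Q on the +x side, so Q = (47.600, 0.0000). A and R share the same x with |AR| = 39.8 and R on the −y side, so R = (0.0000, -39.800). The virtual corner opposite A is at (47.600, -39.800). Since A1 is tangent to QJ there, GJ ⟂ QJ and the tangent condition forces GD to be normal to DR, with radius 6.6, so the center G sits 6.6 in from both sides at G = (41.000, -33.200). Then |AG| = |G − A| = 52.756.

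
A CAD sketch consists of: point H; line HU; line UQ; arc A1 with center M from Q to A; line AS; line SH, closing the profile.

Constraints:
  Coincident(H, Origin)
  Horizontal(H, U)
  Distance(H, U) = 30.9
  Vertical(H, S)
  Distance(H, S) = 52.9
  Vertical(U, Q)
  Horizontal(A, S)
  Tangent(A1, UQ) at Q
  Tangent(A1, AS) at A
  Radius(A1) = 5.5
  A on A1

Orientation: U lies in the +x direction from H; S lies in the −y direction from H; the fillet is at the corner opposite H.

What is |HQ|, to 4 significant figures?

56.58

H is at the origin; HU is horizontal with |HU| = 30.9 and U on the +x side, so U = (30.90, 0.000). H and S share the same x with |HS| = 52.9 and S on the −y side, so S = (0.000, -52.90). The virtual corner opposite H is at (30.90, -52.90). Tangency of A1 to UQ means the radius MQ is perpendicular to UQ and tangency of A1 to AS means the radius MA is perpendicular to AS, with radius 5.5, so the center M sits 5.5 in from both sides at M = (25.40, -47.40). That places the tangent points at Q = (30.90, -47.40) on UQ and A = (25.40, -52.90) on AS. Then |HQ| = |Q − H| = 56.58.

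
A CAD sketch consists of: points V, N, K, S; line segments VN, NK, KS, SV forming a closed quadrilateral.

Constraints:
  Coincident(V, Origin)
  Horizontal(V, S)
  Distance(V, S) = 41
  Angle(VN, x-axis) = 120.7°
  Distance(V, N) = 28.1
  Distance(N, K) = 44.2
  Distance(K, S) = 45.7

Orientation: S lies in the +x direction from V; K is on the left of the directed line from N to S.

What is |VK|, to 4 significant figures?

50.08

V is at the origin; V and S share the same y with |VS| = 41.0 and S in +x, so S = (41.0, 0). VN runs at 120.7° with |VN| = 28.1, so N = (-14.35, 24.16). K is determined by |NK| = 44.2 and |KS| = 45.7 together: it lies at the intersection of circle(N, 44.2) and circle(S, 45.7). With |NS| = 60.39, the foot of the radical line on NS is 29.08 from N and the perpendicular offset is √(44.2² − 29.08²) = 33.29. Taking the left-of-NS solution: K = (25.62, 43.03).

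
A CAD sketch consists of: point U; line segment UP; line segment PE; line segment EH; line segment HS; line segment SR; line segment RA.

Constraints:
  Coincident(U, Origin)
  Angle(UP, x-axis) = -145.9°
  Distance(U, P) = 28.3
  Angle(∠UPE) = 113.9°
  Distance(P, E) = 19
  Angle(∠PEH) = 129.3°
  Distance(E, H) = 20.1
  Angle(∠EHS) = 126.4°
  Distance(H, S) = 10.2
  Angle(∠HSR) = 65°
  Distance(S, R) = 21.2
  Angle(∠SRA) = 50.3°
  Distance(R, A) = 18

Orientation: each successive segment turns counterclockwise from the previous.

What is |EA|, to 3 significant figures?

14.3

∠HSR = 65.0° gives SR at 140° from the x-axis; with |SR| = 21.2, R = (-9.35, -26.3). ∠SRA = 50.3° gives RA at -90.8° from the x-axis; with |RA| = 18.0, A = (-9.60, -44.3). Then |EA| = |A − E| = 14.3.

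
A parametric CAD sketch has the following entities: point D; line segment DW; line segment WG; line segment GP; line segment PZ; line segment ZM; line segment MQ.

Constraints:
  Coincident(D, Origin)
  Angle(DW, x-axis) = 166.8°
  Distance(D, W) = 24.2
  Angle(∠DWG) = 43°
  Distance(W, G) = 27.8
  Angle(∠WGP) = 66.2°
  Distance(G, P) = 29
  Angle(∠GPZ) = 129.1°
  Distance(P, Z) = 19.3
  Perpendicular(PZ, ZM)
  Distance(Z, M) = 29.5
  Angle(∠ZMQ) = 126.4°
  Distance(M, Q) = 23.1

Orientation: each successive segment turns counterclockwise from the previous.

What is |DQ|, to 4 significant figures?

34.31

D is at the origin; DW runs at 166.8° with length 24.2, so W = (-23.56, 5.526). ∠DWG = 43.0° gives WG at -56.20° from the x-axis; with |WG| = 27.8, G = (-8.096, -17.58). ∠WGP = 66.2° gives GP at 57.60° from the x-axis; with |GP| = 29.0, P = (7.443, 6.910). ∠GPZ = 129.1° gives PZ at 108.5° from the x-axis; with |PZ| = 19.3, Z = (1.319, 25.21). PZ is perpendicular to ZM, so ZM runs at -161.5°; with |ZM| = 29.5, M = (-26.66, 15.85). ∠ZMQ = 126.4° gives MQ at -107.9° from the x-axis; with |MQ| = 23.1, Q = (-33.76, -6.129). Then |DQ| = |Q − D| = 34.31.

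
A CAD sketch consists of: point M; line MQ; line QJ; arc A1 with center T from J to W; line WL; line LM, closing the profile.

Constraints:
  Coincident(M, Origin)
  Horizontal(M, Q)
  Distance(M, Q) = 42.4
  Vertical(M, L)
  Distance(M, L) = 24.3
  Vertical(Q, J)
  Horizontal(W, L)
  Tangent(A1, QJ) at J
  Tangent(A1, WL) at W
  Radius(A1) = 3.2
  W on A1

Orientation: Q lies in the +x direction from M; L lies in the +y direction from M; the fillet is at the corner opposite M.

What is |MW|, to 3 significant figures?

46.1

M is at the origin; M and Q share the same y with |MQ| = 42.4 and Q on the +x side, so Q = (42.4, 0.00). M and L share the same x with |ML| = 24.3 and L on the +y side, so L = (0.00, 24.3). The virtual corner opposite M is at (42.4, 24.3). Since A1 is tangent to QJ there, TJ ⟂ QJ and A1 meets WL tangentially, so TW is at right angles to WL, with radius 3.2, so the center T sits 3.2 in from both sides at T = (39.2, 21.1). That places the tangent points at J = (42.4, 21.1) on QJ and W = (39.2, 24.3) on WL. Then |MW| = |W − M| = 46.1.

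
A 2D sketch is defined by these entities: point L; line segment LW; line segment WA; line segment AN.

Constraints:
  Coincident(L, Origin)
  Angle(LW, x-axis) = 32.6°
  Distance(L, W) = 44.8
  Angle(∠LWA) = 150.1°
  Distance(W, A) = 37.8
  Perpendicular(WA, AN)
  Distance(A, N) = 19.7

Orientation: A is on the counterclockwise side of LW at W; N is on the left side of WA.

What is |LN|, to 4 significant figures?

76.68

∠LWA = 150.1°, so WA runs at 32.6° + (180° − 150.1°) = 62.50° from the x-axis; with |WA| = 37.8, A = W + 37.8·(cos 62.50°, sin 62.50°) = (55.20, 57.67). WA ⟂ AN; with |AN| = 19.7 on the left of WA, N = A + 19.7·(-0.8870, 0.4617) = (37.72, 66.76). Then |LN| = |N − L| = 76.68.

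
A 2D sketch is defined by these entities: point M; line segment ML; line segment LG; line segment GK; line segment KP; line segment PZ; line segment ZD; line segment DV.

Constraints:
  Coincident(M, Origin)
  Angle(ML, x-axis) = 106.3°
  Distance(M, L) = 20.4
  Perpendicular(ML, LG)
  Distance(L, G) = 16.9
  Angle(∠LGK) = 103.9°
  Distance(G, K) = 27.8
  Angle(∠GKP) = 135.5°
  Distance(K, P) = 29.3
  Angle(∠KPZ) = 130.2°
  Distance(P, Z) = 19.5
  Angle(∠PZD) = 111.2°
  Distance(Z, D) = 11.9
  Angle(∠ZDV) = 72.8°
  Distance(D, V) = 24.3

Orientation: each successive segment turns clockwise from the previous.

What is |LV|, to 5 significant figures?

40.131

M is at the origin; ML runs at 106.3° with length 20.4, so L = (-5.7256, 19.580). ML is perpendicular to LG, so LG runs at 16.300°; with |LG| = 16.9, G = (10.495, 24.323). ∠LGK = 103.9° gives GK at -59.800° from the x-axis; with |GK| = 27.8, K = (24.479, 0.29646). ∠GKP = 135.5° gives KP at -104.30° from the x-axis; with |KP| = 29.3, P = (17.242, -28.096). ∠KPZ = 130.2° gives PZ at -154.10° from the x-axis; with |PZ| = 19.5, Z = (-0.29938, -36.613). ∠PZD = 111.2° gives ZD at 137.10° from the x-axis; with |ZD| = 11.9, D = (-9.0166, -28.513). ∠ZDV = 72.8° gives DV at 29.900° from the x-axis; with |DV| = 24.3, V = (12.049, -16.400). Then |LV| = |V − L| = 40.131.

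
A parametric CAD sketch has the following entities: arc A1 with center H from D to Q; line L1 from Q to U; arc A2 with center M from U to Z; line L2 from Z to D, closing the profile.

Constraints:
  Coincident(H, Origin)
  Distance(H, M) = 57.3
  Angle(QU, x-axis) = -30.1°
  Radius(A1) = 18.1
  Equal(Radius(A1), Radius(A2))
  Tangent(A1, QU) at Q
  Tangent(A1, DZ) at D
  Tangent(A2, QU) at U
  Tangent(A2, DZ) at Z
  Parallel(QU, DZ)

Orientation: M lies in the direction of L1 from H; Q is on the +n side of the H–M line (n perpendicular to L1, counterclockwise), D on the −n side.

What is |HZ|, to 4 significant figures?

60.09

Tangency of A1 to both parallel lines with radius 18.1 puts Q and D at H ± 18.1·n: Q = (9.077, 15.66), D = (-9.077, -15.66). Equal radii place U and Z the same way about M: U = M + 18.1·n = (58.65, -13.08), Z = M − 18.1·n = (40.50, -44.40). Then |HZ| = |Z − H| = 60.09.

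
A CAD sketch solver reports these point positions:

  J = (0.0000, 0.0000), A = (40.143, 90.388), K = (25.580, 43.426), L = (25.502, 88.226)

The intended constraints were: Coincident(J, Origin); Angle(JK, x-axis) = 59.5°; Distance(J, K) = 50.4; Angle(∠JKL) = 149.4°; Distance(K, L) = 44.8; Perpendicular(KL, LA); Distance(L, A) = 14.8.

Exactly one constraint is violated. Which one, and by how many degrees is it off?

Perpendicular(KL, LA) — off by 8.30°.

J = (0.00, 0.00) ✓; JK at 59.50° ✓; |JK| = 50.40 ✓; ∠JKL = 149.4° ✓; |KL| = 44.80 ✓; ∠(KL, LA) = 81.70° ✗; |LA| = 14.80 ✓.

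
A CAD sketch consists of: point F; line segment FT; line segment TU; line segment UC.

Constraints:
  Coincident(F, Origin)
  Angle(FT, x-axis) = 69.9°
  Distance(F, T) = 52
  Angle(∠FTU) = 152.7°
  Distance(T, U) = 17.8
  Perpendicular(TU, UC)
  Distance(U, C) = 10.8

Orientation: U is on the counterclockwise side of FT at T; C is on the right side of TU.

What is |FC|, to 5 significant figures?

72.785

F is at the origin; FT runs at 69.9° with length 52.0, so T = 52.0·(cos 69.9°, sin 69.9°) = (17.870, 48.833). ∠FTU = 152.7°, so TU runs at 69.9° + (180° − 152.7°) = 97.200° from the x-axis; with |TU| = 17.8, U = T + 17.8·(cos 97.200°, sin 97.200°) = (15.639, 66.493). TU ⟂ UC; with |UC| = 10.8 on the right of TU, C = U + 10.8·(0.99211, 0.12533) = (26.354, 67.846). Then |FC| = |C − F| = 72.785.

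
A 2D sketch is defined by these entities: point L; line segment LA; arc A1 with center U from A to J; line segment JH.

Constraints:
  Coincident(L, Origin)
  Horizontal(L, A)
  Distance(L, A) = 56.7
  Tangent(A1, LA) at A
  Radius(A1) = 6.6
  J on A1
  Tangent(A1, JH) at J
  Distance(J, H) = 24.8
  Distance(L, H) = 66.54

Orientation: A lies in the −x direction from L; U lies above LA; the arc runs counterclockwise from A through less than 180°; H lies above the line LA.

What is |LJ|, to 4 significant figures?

51.17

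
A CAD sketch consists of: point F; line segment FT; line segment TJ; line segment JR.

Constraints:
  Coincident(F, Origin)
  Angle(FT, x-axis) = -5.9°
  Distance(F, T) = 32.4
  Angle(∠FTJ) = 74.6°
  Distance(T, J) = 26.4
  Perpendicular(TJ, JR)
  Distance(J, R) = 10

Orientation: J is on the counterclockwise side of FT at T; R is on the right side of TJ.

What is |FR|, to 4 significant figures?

44.91

F is at the origin; FT runs at -5.9° with length 32.4, so T = 32.4·(cos -5.9°, sin -5.9°) = (32.23, -3.330). ∠FTJ = 74.6°, so TJ runs at -5.9° + (180° − 74.6°) = 99.50° from the x-axis; with |TJ| = 26.4, J = T + 26.4·(cos 99.50°, sin 99.50°) = (27.87, 22.71). The perpendicularity gives JR at right angles to TJ; with |JR| = 10.0 on the right of TJ, R = J + 10.0·(0.9863, 0.1650) = (37.73, 24.36). Then |FR| = |R − F| = 44.91.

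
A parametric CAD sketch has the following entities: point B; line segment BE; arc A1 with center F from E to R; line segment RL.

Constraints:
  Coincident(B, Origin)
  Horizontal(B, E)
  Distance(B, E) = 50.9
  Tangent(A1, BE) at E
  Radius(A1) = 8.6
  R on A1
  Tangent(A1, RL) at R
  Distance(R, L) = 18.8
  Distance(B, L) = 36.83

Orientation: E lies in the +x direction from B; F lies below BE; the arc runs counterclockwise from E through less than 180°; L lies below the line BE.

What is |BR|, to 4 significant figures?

44.37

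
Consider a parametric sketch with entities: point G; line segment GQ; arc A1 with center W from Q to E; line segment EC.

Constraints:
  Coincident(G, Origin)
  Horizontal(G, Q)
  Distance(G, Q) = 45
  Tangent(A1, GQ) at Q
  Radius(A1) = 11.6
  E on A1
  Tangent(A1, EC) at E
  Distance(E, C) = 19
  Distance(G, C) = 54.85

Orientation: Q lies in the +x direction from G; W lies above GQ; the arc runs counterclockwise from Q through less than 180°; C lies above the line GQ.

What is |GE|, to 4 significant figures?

57.42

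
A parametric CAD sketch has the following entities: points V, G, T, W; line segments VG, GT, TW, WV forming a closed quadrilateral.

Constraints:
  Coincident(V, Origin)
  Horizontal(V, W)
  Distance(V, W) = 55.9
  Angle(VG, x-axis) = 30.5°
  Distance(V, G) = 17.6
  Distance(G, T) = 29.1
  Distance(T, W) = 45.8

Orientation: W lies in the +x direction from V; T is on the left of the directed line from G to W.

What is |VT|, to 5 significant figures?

44.612

V is at the origin; VW is horizontal with |VW| = 55.9 and W in +x, so W = (55.9, 0). VG runs at 30.5° with |VG| = 17.6, so G = (15.165, 8.9327). T is determined by |GT| = 29.1 and |TW| = 45.8 together: it lies at the intersection of circle(G, 29.1) and circle(W, 45.8). With |GW| = 41.703, the foot of the radical line on GW is 5.8548 from G and the perpendicular offset is √(29.1² − 5.8548²) = 28.505. Taking the left-of-GW solution: T = (26.989, 35.522).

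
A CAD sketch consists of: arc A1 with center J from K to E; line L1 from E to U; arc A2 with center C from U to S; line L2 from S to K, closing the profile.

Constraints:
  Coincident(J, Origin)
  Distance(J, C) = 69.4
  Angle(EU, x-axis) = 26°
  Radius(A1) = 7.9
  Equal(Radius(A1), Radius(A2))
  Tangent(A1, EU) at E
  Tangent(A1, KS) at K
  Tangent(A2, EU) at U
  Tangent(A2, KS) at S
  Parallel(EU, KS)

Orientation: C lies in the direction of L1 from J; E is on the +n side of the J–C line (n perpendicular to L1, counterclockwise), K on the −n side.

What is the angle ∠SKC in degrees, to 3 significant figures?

6.49°

The slot axis is L1's direction at 26.0°, so u = (cos 26.0°, sin 26.0°) = (0.899, 0.438) and n = (−sin 26.0°, cos 26.0°) = (-0.438, 0.899). J is at the origin and C lies 69.4 along u from J, so C = 69.4·u = (62.4, 30.4). Tangency of A1 to both parallel lines with radius 7.9 puts E and K at J ± 7.9·n: E = (-3.46, 7.10), K = (3.46, -7.10). Equal radii place U and S the same way about C: U = C + 7.9·n = (58.9, 37.5), S = C − 7.9·n = (65.8, 23.3). Then cos ∠SKC = KS·KC / (|KS||KC|), giving 6.49°.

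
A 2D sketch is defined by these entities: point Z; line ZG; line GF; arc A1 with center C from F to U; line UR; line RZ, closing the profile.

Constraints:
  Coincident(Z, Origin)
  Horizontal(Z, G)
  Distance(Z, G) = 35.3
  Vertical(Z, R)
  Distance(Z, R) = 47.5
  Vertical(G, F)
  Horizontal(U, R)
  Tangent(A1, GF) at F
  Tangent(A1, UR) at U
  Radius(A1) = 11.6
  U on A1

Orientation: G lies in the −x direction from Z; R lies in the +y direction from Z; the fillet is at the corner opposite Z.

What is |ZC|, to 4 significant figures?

43.02

Z is at the origin; Z and G share the same y with |ZG| = 35.3 and G on the −x side, so G = (-35.30, 0.000). ZR is vertical with |ZR| = 47.5 and R on the +y side, so R = (0.000, 47.50). The virtual corner opposite Z is at (-35.30, 47.50). Since A1 is tangent to GF there, CF ⟂ GF and A1 meets UR tangentially, so CU is at right angles to UR, with radius 11.6, so the center C sits 11.6 in from both sides at C = (-23.70, 35.90). Then |ZC| = |C − Z| = 43.02.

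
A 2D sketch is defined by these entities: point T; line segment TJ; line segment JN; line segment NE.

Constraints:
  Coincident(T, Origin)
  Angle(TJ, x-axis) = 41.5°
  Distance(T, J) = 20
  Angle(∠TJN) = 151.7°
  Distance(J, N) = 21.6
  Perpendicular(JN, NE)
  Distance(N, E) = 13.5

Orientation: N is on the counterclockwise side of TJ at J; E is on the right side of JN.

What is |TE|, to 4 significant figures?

45.45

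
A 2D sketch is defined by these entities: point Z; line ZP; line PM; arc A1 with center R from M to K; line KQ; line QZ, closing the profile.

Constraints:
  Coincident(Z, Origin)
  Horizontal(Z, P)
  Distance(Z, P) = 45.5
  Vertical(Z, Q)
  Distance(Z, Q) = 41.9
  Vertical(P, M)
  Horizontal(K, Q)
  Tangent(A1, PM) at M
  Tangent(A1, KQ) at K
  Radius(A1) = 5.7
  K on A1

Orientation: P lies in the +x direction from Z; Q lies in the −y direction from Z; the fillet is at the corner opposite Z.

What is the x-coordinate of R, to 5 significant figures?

39.800

ZQ is vertical with |ZQ| = 41.9 and Q on the −y side, so Q = (0.0000, -41.900). The virtual corner opposite Z is at (45.500, -41.900). A1 meets PM tangentially, so RM is at right angles to PM and the tangent condition forces RK to be normal to KQ, with radius 5.7, so the center R sits 5.7 in from both sides at R = (39.800, -36.200). So R.x = 39.800.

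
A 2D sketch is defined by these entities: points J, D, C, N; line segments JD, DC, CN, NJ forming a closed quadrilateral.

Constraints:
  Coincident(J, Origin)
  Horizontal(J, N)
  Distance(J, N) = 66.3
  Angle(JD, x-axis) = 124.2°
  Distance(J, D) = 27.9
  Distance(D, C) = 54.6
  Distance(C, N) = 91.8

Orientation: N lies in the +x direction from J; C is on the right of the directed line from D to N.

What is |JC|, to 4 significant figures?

37.18

J is at the origin; J and N share the same y with |JN| = 66.3 and N in +x, so N = (66.3, 0). JD runs at 124.2° with |JD| = 27.9, so D = (-15.68, 23.08). C is determined by |DC| = 54.6 and |CN| = 91.8 together: it lies at the intersection of circle(D, 54.6) and circle(N, 91.8). With |DN| = 85.17, the foot of the radical line on DN is 10.61 from D and the perpendicular offset is √(54.6² − 10.61²) = 53.56. Taking the right-of-DN solution: C = (-19.98, -31.36).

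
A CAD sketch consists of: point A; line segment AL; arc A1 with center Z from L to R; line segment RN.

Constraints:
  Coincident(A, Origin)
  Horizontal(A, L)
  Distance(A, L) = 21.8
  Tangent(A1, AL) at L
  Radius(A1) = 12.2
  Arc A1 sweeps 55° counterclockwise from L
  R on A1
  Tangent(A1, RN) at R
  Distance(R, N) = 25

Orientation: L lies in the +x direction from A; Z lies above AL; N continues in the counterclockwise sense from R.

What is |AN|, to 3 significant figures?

52.8

A is at the origin; A and L share the same y with |AL| = 21.8 and L on the +x side, so L = (21.8, 0.00). The tangent condition forces ZL to be normal to AL, so Z = L + (0, 12.2) = (21.8, 12.2). On A1, L sits at bearing -90° from Z; a 55° counterclockwise sweep puts R at bearing -35°, so R = Z + 12.2·(cos -35°, sin -35°) = (31.8, 5.20). A1 meets RN tangentially, so ZR is at right angles to RN, so RN runs along (−sin -35°, cos -35°); with |RN| = 25.0, N = (46.1, 25.7). Then |AN| = |N − A| = 52.8.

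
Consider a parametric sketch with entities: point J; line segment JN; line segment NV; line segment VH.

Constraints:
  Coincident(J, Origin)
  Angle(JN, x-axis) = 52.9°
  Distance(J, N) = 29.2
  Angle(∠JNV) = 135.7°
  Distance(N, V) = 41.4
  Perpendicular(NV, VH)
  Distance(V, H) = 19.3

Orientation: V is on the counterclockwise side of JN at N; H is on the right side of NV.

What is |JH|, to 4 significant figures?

73.87

J is at the origin; JN runs at 52.9° with length 29.2, so N = 29.2·(cos 52.9°, sin 52.9°) = (17.61, 23.29). ∠JNV = 135.7°, so NV runs at 52.9° + (180° − 135.7°) = 97.20° from the x-axis; with |NV| = 41.4, V = N + 41.4·(cos 97.20°, sin 97.20°) = (12.42, 64.36). NV ⟂ VH; with |VH| = 19.3 on the right of NV, H = V + 19.3·(0.9921, 0.1253) = (31.57, 66.78). Then |JH| = |H − J| = 73.87.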